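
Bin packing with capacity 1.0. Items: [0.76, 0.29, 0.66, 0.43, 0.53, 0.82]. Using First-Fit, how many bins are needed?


Place items sequentially using First-Fit:
  Item 0.76 -> new Bin 1
  Item 0.29 -> new Bin 2
  Item 0.66 -> Bin 2 (now 0.95)
  Item 0.43 -> new Bin 3
  Item 0.53 -> Bin 3 (now 0.96)
  Item 0.82 -> new Bin 4
Total bins used = 4

4


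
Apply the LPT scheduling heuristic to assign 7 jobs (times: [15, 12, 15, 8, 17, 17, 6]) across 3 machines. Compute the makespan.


Sort jobs in decreasing order (LPT): [17, 17, 15, 15, 12, 8, 6]
Assign each job to the least loaded machine:
  Machine 1: jobs [17, 12], load = 29
  Machine 2: jobs [17, 8, 6], load = 31
  Machine 3: jobs [15, 15], load = 30
Makespan = max load = 31

31


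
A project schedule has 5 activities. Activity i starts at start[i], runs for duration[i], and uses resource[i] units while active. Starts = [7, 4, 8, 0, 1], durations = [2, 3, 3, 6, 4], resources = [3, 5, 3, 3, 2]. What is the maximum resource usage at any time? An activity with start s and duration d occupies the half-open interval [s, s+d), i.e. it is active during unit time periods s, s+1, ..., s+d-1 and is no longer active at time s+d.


Each activity i is active on [start_i, start_i + duration_i).
Compute total resource usage per time slot:
  t=0: active resources = [3], total = 3
  t=1: active resources = [3, 2], total = 5
  t=2: active resources = [3, 2], total = 5
  t=3: active resources = [3, 2], total = 5
  t=4: active resources = [5, 3, 2], total = 10
  t=5: active resources = [5, 3], total = 8
  t=6: active resources = [5], total = 5
  t=7: active resources = [3], total = 3
  t=8: active resources = [3, 3], total = 6
  t=9: active resources = [3], total = 3
  t=10: active resources = [3], total = 3
Peak resource demand = 10

10


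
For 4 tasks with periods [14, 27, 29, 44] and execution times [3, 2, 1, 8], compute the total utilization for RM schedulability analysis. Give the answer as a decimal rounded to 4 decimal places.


Compute individual utilizations (exact fractions):
  Task 1: C/T = 3/14 (approx. 0.2143)
  Task 2: C/T = 2/27 (approx. 0.0741)
  Task 3: C/T = 1/29 (approx. 0.0345)
  Task 4: C/T = 8/44 = 2/11 (approx. 0.1818)
Total utilization U = 3/14 + 2/27 + 1/29 + 2/11 = 60853/120582
Rounded to 4 decimal places: U = 0.5047
RM (Liu & Layland) bound for 4 tasks = 0.756828; compare with U = 60853/120582 (approx. 0.504661)
U <= bound, so schedulable by RM sufficient condition.

0.5047


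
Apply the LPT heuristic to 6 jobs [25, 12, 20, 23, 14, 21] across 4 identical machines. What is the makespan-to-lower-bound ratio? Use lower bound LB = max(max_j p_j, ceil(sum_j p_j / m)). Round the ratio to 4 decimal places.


LPT order: [25, 23, 21, 20, 14, 12]
Machine loads after assignment: [25, 23, 33, 34]
LPT makespan = 34
Lower bound = max(max_job, ceil(total/4)) = max(25, 29) = 29
Ratio = 34 / 29 = 1.1724

1.1724


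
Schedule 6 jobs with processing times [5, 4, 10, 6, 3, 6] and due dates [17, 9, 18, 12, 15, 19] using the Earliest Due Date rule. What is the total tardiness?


Sort by due date (EDD order): [(4, 9), (6, 12), (3, 15), (5, 17), (10, 18), (6, 19)]
Compute completion times and tardiness:
  Job 1: p=4, d=9, C=4, tardiness=max(0,4-9)=0
  Job 2: p=6, d=12, C=10, tardiness=max(0,10-12)=0
  Job 3: p=3, d=15, C=13, tardiness=max(0,13-15)=0
  Job 4: p=5, d=17, C=18, tardiness=max(0,18-17)=1
  Job 5: p=10, d=18, C=28, tardiness=max(0,28-18)=10
  Job 6: p=6, d=19, C=34, tardiness=max(0,34-19)=15
Total tardiness = 26

26


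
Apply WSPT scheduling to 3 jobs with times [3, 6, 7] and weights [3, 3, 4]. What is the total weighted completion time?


Compute p/w ratios and sort ascending (WSPT): [(3, 3), (7, 4), (6, 3)]
Compute weighted completion times:
  Job (p=3,w=3): C=3, w*C=3*3=9
  Job (p=7,w=4): C=10, w*C=4*10=40
  Job (p=6,w=3): C=16, w*C=3*16=48
Total weighted completion time = 97

97


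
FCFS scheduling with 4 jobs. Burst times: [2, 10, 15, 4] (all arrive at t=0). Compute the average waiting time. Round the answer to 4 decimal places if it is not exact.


FCFS order (as given): [2, 10, 15, 4]
Waiting times:
  Job 1: wait = 0
  Job 2: wait = 2
  Job 3: wait = 12
  Job 4: wait = 27
Sum of waiting times = 41
Average waiting time = 41/4 = 10.25

10.25


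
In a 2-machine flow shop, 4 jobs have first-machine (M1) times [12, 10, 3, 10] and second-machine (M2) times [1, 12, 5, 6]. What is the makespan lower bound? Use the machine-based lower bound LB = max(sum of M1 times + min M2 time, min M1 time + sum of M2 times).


LB1 = sum(M1 times) + min(M2 times) = 35 + 1 = 36
LB2 = min(M1 times) + sum(M2 times) = 3 + 24 = 27
Lower bound = max(LB1, LB2) = max(36, 27) = 36

36


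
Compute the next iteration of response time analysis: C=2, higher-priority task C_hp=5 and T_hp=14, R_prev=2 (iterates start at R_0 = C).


R_next = C + ceil(R_prev / T_hp) * C_hp
ceil(2 / 14) = ceil(0.1429) = 1
Interference = 1 * 5 = 5
R_next = 2 + 5 = 7

7


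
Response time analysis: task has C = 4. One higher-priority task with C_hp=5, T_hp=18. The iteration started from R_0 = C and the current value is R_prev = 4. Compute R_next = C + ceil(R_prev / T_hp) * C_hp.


R_next = C + ceil(R_prev / T_hp) * C_hp
ceil(4 / 18) = ceil(0.2222) = 1
Interference = 1 * 5 = 5
R_next = 4 + 5 = 9

9


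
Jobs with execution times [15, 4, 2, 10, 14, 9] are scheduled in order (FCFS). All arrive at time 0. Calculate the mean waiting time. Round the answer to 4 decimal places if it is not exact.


FCFS order (as given): [15, 4, 2, 10, 14, 9]
Waiting times:
  Job 1: wait = 0
  Job 2: wait = 15
  Job 3: wait = 19
  Job 4: wait = 21
  Job 5: wait = 31
  Job 6: wait = 45
Sum of waiting times = 131
Average waiting time = 131/6 = 21.8333

21.8333


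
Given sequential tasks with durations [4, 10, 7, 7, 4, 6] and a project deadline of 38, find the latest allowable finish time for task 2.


LF(activity 2) = deadline - sum of successor durations
Successors: activities 3 through 6 with durations [7, 7, 4, 6]
Sum of successor durations = 24
LF = 38 - 24 = 14

14


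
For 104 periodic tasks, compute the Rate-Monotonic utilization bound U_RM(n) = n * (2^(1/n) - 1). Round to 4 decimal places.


Compute 2^(1/104) = 1.0066871365
Subtract 1: 1.0066871365 - 1 = 0.0066871365
Multiply by n: 104 * 0.0066871365 = 0.6954621960
Round to 4 dp: 0.6955

0.6955


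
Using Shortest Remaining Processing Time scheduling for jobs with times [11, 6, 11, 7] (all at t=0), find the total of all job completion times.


Since all jobs arrive at t=0, SRPT equals SPT ordering.
SPT order: [6, 7, 11, 11]
Completion times:
  Job 1: p=6, C=6
  Job 2: p=7, C=13
  Job 3: p=11, C=24
  Job 4: p=11, C=35
Total completion time = 6 + 13 + 24 + 35 = 78

78


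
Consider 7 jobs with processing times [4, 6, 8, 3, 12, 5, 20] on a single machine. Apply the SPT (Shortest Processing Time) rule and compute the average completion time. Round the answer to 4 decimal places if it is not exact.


Sort jobs by processing time (SPT order): [3, 4, 5, 6, 8, 12, 20]
Compute completion times sequentially:
  Job 1: processing = 3, completes at 3
  Job 2: processing = 4, completes at 7
  Job 3: processing = 5, completes at 12
  Job 4: processing = 6, completes at 18
  Job 5: processing = 8, completes at 26
  Job 6: processing = 12, completes at 38
  Job 7: processing = 20, completes at 58
Sum of completion times = 162
Average completion time = 162/7 = 23.1429

23.1429


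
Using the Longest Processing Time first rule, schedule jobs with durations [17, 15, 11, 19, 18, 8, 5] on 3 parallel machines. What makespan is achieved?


Sort jobs in decreasing order (LPT): [19, 18, 17, 15, 11, 8, 5]
Assign each job to the least loaded machine:
  Machine 1: jobs [19, 8, 5], load = 32
  Machine 2: jobs [18, 11], load = 29
  Machine 3: jobs [17, 15], load = 32
Makespan = max load = 32

32


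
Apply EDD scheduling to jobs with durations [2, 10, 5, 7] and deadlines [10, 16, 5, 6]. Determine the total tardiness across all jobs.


Sort by due date (EDD order): [(5, 5), (7, 6), (2, 10), (10, 16)]
Compute completion times and tardiness:
  Job 1: p=5, d=5, C=5, tardiness=max(0,5-5)=0
  Job 2: p=7, d=6, C=12, tardiness=max(0,12-6)=6
  Job 3: p=2, d=10, C=14, tardiness=max(0,14-10)=4
  Job 4: p=10, d=16, C=24, tardiness=max(0,24-16)=8
Total tardiness = 18

18


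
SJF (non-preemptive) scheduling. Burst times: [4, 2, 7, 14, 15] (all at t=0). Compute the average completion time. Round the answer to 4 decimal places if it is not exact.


SJF order (ascending): [2, 4, 7, 14, 15]
Completion times:
  Job 1: burst=2, C=2
  Job 2: burst=4, C=6
  Job 3: burst=7, C=13
  Job 4: burst=14, C=27
  Job 5: burst=15, C=42
Average completion = 90/5 = 18.0

18.0


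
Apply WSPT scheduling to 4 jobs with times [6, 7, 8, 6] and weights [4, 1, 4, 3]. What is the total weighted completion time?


Compute p/w ratios and sort ascending (WSPT): [(6, 4), (8, 4), (6, 3), (7, 1)]
Compute weighted completion times:
  Job (p=6,w=4): C=6, w*C=4*6=24
  Job (p=8,w=4): C=14, w*C=4*14=56
  Job (p=6,w=3): C=20, w*C=3*20=60
  Job (p=7,w=1): C=27, w*C=1*27=27
Total weighted completion time = 167

167


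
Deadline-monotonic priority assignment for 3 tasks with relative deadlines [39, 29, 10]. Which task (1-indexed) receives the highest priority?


Sort tasks by relative deadline (ascending):
  Task 3: deadline = 10
  Task 2: deadline = 29
  Task 1: deadline = 39
Priority order (highest first): [3, 2, 1]
Highest priority task = 3

3


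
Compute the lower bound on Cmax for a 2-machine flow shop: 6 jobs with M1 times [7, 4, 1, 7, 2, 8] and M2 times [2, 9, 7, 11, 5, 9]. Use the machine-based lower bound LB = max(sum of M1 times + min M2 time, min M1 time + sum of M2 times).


LB1 = sum(M1 times) + min(M2 times) = 29 + 2 = 31
LB2 = min(M1 times) + sum(M2 times) = 1 + 43 = 44
Lower bound = max(LB1, LB2) = max(31, 44) = 44

44


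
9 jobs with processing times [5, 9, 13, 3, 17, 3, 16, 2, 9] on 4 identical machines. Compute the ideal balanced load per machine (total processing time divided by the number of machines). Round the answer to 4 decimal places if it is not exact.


Total processing time = 5 + 9 + 13 + 3 + 17 + 3 + 16 + 2 + 9 = 77
Number of machines = 4
Ideal balanced load = 77 / 4 = 19.25

19.25


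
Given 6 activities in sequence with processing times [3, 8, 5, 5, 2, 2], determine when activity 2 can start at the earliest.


Activity 2 starts after activities 1 through 1 complete.
Predecessor durations: [3]
ES = 3 = 3

3


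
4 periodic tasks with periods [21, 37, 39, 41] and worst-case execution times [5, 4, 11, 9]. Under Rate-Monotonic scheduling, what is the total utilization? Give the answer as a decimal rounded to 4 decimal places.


Compute individual utilizations (exact fractions):
  Task 1: C/T = 5/21 (approx. 0.2381)
  Task 2: C/T = 4/37 (approx. 0.1081)
  Task 3: C/T = 11/39 (approx. 0.2821)
  Task 4: C/T = 9/41 (approx. 0.2195)
Total utilization U = 5/21 + 4/37 + 11/39 + 9/41 = 351095/414141
Rounded to 4 decimal places: U = 0.8478
RM (Liu & Layland) bound for 4 tasks = 0.756828; compare with U = 351095/414141 (approx. 0.847767)
bound < U <= 1, so the RM sufficient condition is not met (inconclusive; an exact test such as response-time analysis is needed).

0.8478


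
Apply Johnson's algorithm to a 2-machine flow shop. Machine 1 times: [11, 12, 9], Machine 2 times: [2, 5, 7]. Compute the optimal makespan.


Apply Johnson's rule:
  Group 1 (a <= b): []
  Group 2 (a > b): [(3, 9, 7), (2, 12, 5), (1, 11, 2)]
Optimal job order: [3, 2, 1]
Schedule:
  Job 3: M1 done at 9, M2 done at 16
  Job 2: M1 done at 21, M2 done at 26
  Job 1: M1 done at 32, M2 done at 34
Makespan = 34

34


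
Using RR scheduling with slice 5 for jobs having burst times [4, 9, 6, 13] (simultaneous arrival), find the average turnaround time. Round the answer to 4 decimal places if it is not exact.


Time quantum = 5
Execution trace:
  J1 runs 4 units, time = 4
  J2 runs 5 units, time = 9
  J3 runs 5 units, time = 14
  J4 runs 5 units, time = 19
  J2 runs 4 units, time = 23
  J3 runs 1 units, time = 24
  J4 runs 5 units, time = 29
  J4 runs 3 units, time = 32
Finish times: [4, 23, 24, 32]
Average turnaround = 83/4 = 20.75

20.75


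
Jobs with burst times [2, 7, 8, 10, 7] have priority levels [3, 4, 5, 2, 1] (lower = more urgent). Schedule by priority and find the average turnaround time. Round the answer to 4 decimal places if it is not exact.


Sort by priority (ascending = highest first):
Order: [(1, 7), (2, 10), (3, 2), (4, 7), (5, 8)]
Completion times:
  Priority 1, burst=7, C=7
  Priority 2, burst=10, C=17
  Priority 3, burst=2, C=19
  Priority 4, burst=7, C=26
  Priority 5, burst=8, C=34
Average turnaround = 103/5 = 20.6

20.6


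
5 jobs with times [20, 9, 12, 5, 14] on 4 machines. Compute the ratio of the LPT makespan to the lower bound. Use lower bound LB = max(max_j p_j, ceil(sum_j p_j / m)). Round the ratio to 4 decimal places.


LPT order: [20, 14, 12, 9, 5]
Machine loads after assignment: [20, 14, 12, 14]
LPT makespan = 20
Lower bound = max(max_job, ceil(total/4)) = max(20, 15) = 20
Ratio = 20 / 20 = 1.0

1.0


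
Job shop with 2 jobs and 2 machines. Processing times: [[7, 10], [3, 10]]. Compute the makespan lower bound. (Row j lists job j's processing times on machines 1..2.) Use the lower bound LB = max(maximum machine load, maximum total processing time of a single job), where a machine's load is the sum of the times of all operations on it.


Machine loads:
  Machine 1: 7 + 3 = 10
  Machine 2: 10 + 10 = 20
Max machine load = 20
Job totals:
  Job 1: 17
  Job 2: 13
Max job total = 17
Lower bound = max(20, 17) = 20

20


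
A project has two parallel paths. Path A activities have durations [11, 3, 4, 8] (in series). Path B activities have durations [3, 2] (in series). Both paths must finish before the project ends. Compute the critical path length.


Path A total = 11 + 3 + 4 + 8 = 26
Path B total = 3 + 2 = 5
Critical path = longest path = max(26, 5) = 26

26


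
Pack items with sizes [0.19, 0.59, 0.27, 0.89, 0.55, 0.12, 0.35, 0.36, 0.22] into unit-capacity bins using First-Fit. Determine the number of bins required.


Place items sequentially using First-Fit:
  Item 0.19 -> new Bin 1
  Item 0.59 -> Bin 1 (now 0.78)
  Item 0.27 -> new Bin 2
  Item 0.89 -> new Bin 3
  Item 0.55 -> Bin 2 (now 0.82)
  Item 0.12 -> Bin 1 (now 0.9)
  Item 0.35 -> new Bin 4
  Item 0.36 -> Bin 4 (now 0.71)
  Item 0.22 -> Bin 4 (now 0.93)
Total bins used = 4

4


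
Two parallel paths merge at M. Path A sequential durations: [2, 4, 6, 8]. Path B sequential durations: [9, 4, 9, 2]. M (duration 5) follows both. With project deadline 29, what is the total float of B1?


Forward pass: ES(B1) = sum of predecessors on chain B = 0
EF = ES + duration = 0 + 9 = 9
Backward pass: LF(M) = deadline = 29; LS(M) = 29 - 5 = 24
LF(B1) = LS(M) - sum(successors on chain B) = 24 - 15 = 9
LS = LF - duration = 9 - 9 = 0
Total float = LS - ES = 0 - 0 = 0

0


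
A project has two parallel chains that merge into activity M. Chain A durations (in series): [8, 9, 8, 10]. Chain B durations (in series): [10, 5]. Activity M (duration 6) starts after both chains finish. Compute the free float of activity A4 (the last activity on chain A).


ES(A4) = sum of predecessors on chain A = 25
EF(A4) = ES + duration = 25 + 10 = 35
Successor of A4 is M. ES(M) = max(sum(A), sum(B)) = max(35, 15) = 35
Free float = ES(successor) - EF(current) = 35 - 35 = 0

0


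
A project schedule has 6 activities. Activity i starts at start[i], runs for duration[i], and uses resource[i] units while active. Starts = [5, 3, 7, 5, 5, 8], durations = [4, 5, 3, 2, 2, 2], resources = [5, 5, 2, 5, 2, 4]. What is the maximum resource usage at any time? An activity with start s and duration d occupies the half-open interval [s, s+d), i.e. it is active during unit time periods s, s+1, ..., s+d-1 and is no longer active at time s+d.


Each activity i is active on [start_i, start_i + duration_i).
Compute total resource usage per time slot:
  t=0: active resources = [], total = 0
  t=1: active resources = [], total = 0
  t=2: active resources = [], total = 0
  t=3: active resources = [5], total = 5
  t=4: active resources = [5], total = 5
  t=5: active resources = [5, 5, 5, 2], total = 17
  t=6: active resources = [5, 5, 5, 2], total = 17
  t=7: active resources = [5, 5, 2], total = 12
  t=8: active resources = [5, 2, 4], total = 11
  t=9: active resources = [2, 4], total = 6
Peak resource demand = 17

17


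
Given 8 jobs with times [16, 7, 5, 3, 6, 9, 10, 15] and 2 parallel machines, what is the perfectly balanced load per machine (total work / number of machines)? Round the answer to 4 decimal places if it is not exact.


Total processing time = 16 + 7 + 5 + 3 + 6 + 9 + 10 + 15 = 71
Number of machines = 2
Ideal balanced load = 71 / 2 = 35.5

35.5


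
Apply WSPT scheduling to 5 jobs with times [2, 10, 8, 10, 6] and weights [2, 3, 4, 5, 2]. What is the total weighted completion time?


Compute p/w ratios and sort ascending (WSPT): [(2, 2), (8, 4), (10, 5), (6, 2), (10, 3)]
Compute weighted completion times:
  Job (p=2,w=2): C=2, w*C=2*2=4
  Job (p=8,w=4): C=10, w*C=4*10=40
  Job (p=10,w=5): C=20, w*C=5*20=100
  Job (p=6,w=2): C=26, w*C=2*26=52
  Job (p=10,w=3): C=36, w*C=3*36=108
Total weighted completion time = 304

304


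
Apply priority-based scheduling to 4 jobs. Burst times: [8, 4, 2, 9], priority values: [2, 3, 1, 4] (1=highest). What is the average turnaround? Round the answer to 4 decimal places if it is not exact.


Sort by priority (ascending = highest first):
Order: [(1, 2), (2, 8), (3, 4), (4, 9)]
Completion times:
  Priority 1, burst=2, C=2
  Priority 2, burst=8, C=10
  Priority 3, burst=4, C=14
  Priority 4, burst=9, C=23
Average turnaround = 49/4 = 12.25

12.25


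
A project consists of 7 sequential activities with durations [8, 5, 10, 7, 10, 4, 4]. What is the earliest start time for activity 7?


Activity 7 starts after activities 1 through 6 complete.
Predecessor durations: [8, 5, 10, 7, 10, 4]
ES = 8 + 5 + 10 + 7 + 10 + 4 = 44

44


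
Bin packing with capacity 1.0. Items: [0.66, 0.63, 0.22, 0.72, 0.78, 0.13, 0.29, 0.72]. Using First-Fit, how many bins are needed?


Place items sequentially using First-Fit:
  Item 0.66 -> new Bin 1
  Item 0.63 -> new Bin 2
  Item 0.22 -> Bin 1 (now 0.88)
  Item 0.72 -> new Bin 3
  Item 0.78 -> new Bin 4
  Item 0.13 -> Bin 2 (now 0.76)
  Item 0.29 -> new Bin 5
  Item 0.72 -> new Bin 6
Total bins used = 6

6


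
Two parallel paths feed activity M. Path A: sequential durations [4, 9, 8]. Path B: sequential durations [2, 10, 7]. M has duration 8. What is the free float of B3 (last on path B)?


ES(B3) = sum of predecessors on chain B = 12
EF(B3) = ES + duration = 12 + 7 = 19
Successor of B3 is M. ES(M) = max(sum(A), sum(B)) = max(21, 19) = 21
Free float = ES(successor) - EF(current) = 21 - 19 = 2

2


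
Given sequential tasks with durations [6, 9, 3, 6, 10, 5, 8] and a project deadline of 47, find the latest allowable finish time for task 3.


LF(activity 3) = deadline - sum of successor durations
Successors: activities 4 through 7 with durations [6, 10, 5, 8]
Sum of successor durations = 29
LF = 47 - 29 = 18

18


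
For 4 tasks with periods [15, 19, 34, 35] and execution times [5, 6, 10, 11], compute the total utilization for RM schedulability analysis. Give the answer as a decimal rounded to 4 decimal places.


Compute individual utilizations (exact fractions):
  Task 1: C/T = 5/15 = 1/3 (approx. 0.3333)
  Task 2: C/T = 6/19 (approx. 0.3158)
  Task 3: C/T = 10/34 = 5/17 (approx. 0.2941)
  Task 4: C/T = 11/35 (approx. 0.3143)
Total utilization U = 1/3 + 6/19 + 5/17 + 11/35 = 42649/33915
Rounded to 4 decimal places: U = 1.2575
RM (Liu & Layland) bound for 4 tasks = 0.756828; compare with U = 42649/33915 (approx. 1.257526)
U > 1, so the task set is not schedulable (processor overloaded).

1.2575


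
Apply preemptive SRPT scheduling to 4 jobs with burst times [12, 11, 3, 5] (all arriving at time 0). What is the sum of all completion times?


Since all jobs arrive at t=0, SRPT equals SPT ordering.
SPT order: [3, 5, 11, 12]
Completion times:
  Job 1: p=3, C=3
  Job 2: p=5, C=8
  Job 3: p=11, C=19
  Job 4: p=12, C=31
Total completion time = 3 + 8 + 19 + 31 = 61

61


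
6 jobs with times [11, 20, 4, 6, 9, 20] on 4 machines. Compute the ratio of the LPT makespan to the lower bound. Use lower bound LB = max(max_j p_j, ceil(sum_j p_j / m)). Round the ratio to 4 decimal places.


LPT order: [20, 20, 11, 9, 6, 4]
Machine loads after assignment: [20, 20, 15, 15]
LPT makespan = 20
Lower bound = max(max_job, ceil(total/4)) = max(20, 18) = 20
Ratio = 20 / 20 = 1.0

1.0


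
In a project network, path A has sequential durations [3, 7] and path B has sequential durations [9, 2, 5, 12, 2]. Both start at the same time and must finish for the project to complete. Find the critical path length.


Path A total = 3 + 7 = 10
Path B total = 9 + 2 + 5 + 12 + 2 = 30
Critical path = longest path = max(10, 30) = 30

30


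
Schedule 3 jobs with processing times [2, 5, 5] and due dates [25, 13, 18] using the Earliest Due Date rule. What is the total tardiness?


Sort by due date (EDD order): [(5, 13), (5, 18), (2, 25)]
Compute completion times and tardiness:
  Job 1: p=5, d=13, C=5, tardiness=max(0,5-13)=0
  Job 2: p=5, d=18, C=10, tardiness=max(0,10-18)=0
  Job 3: p=2, d=25, C=12, tardiness=max(0,12-25)=0
Total tardiness = 0

0


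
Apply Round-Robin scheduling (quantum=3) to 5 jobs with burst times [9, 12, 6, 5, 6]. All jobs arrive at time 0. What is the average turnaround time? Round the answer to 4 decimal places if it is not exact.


Time quantum = 3
Execution trace:
  J1 runs 3 units, time = 3
  J2 runs 3 units, time = 6
  J3 runs 3 units, time = 9
  J4 runs 3 units, time = 12
  J5 runs 3 units, time = 15
  J1 runs 3 units, time = 18
  J2 runs 3 units, time = 21
  J3 runs 3 units, time = 24
  J4 runs 2 units, time = 26
  J5 runs 3 units, time = 29
  J1 runs 3 units, time = 32
  J2 runs 3 units, time = 35
  J2 runs 3 units, time = 38
Finish times: [32, 38, 24, 26, 29]
Average turnaround = 149/5 = 29.8

29.8


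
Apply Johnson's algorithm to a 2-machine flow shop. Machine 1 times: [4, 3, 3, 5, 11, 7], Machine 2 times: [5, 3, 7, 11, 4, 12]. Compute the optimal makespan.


Apply Johnson's rule:
  Group 1 (a <= b): [(2, 3, 3), (3, 3, 7), (1, 4, 5), (4, 5, 11), (6, 7, 12)]
  Group 2 (a > b): [(5, 11, 4)]
Optimal job order: [2, 3, 1, 4, 6, 5]
Schedule:
  Job 2: M1 done at 3, M2 done at 6
  Job 3: M1 done at 6, M2 done at 13
  Job 1: M1 done at 10, M2 done at 18
  Job 4: M1 done at 15, M2 done at 29
  Job 6: M1 done at 22, M2 done at 41
  Job 5: M1 done at 33, M2 done at 45
Makespan = 45

45


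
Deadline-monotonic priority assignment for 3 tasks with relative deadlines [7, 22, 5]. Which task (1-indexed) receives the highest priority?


Sort tasks by relative deadline (ascending):
  Task 3: deadline = 5
  Task 1: deadline = 7
  Task 2: deadline = 22
Priority order (highest first): [3, 1, 2]
Highest priority task = 3

3


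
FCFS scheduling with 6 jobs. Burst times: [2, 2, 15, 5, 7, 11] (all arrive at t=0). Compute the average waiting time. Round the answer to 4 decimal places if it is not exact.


FCFS order (as given): [2, 2, 15, 5, 7, 11]
Waiting times:
  Job 1: wait = 0
  Job 2: wait = 2
  Job 3: wait = 4
  Job 4: wait = 19
  Job 5: wait = 24
  Job 6: wait = 31
Sum of waiting times = 80
Average waiting time = 80/6 = 13.3333

13.3333


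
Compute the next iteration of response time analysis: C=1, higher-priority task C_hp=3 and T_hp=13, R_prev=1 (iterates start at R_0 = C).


R_next = C + ceil(R_prev / T_hp) * C_hp
ceil(1 / 13) = ceil(0.0769) = 1
Interference = 1 * 3 = 3
R_next = 1 + 3 = 4

4


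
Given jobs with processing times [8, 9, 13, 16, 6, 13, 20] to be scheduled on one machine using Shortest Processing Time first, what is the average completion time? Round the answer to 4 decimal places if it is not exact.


Sort jobs by processing time (SPT order): [6, 8, 9, 13, 13, 16, 20]
Compute completion times sequentially:
  Job 1: processing = 6, completes at 6
  Job 2: processing = 8, completes at 14
  Job 3: processing = 9, completes at 23
  Job 4: processing = 13, completes at 36
  Job 5: processing = 13, completes at 49
  Job 6: processing = 16, completes at 65
  Job 7: processing = 20, completes at 85
Sum of completion times = 278
Average completion time = 278/7 = 39.7143

39.7143


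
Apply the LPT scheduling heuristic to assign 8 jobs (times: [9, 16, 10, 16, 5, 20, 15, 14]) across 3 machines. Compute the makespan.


Sort jobs in decreasing order (LPT): [20, 16, 16, 15, 14, 10, 9, 5]
Assign each job to the least loaded machine:
  Machine 1: jobs [20, 10, 9], load = 39
  Machine 2: jobs [16, 15], load = 31
  Machine 3: jobs [16, 14, 5], load = 35
Makespan = max load = 39

39


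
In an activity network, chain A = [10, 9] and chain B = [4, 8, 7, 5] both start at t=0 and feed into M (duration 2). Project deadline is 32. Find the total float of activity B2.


Forward pass: ES(B2) = sum of predecessors on chain B = 4
EF = ES + duration = 4 + 8 = 12
Backward pass: LF(M) = deadline = 32; LS(M) = 32 - 2 = 30
LF(B2) = LS(M) - sum(successors on chain B) = 30 - 12 = 18
LS = LF - duration = 18 - 8 = 10
Total float = LS - ES = 10 - 4 = 6

6


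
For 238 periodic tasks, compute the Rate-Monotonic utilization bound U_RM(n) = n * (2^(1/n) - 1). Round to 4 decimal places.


Compute 2^(1/238) = 1.0029166282
Subtract 1: 1.0029166282 - 1 = 0.0029166282
Multiply by n: 238 * 0.0029166282 = 0.6941575116
Round to 4 dp: 0.6942

0.6942


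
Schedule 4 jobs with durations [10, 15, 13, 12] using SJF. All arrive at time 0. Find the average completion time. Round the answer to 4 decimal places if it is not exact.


SJF order (ascending): [10, 12, 13, 15]
Completion times:
  Job 1: burst=10, C=10
  Job 2: burst=12, C=22
  Job 3: burst=13, C=35
  Job 4: burst=15, C=50
Average completion = 117/4 = 29.25

29.25


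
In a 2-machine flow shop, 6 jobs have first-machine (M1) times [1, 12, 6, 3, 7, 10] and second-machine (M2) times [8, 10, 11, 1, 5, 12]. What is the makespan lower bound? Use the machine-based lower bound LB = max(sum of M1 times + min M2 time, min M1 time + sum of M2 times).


LB1 = sum(M1 times) + min(M2 times) = 39 + 1 = 40
LB2 = min(M1 times) + sum(M2 times) = 1 + 47 = 48
Lower bound = max(LB1, LB2) = max(40, 48) = 48

48


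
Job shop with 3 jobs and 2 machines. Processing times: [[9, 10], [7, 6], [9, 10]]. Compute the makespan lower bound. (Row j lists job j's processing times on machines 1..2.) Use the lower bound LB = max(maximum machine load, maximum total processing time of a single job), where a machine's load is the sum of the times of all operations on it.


Machine loads:
  Machine 1: 9 + 7 + 9 = 25
  Machine 2: 10 + 6 + 10 = 26
Max machine load = 26
Job totals:
  Job 1: 19
  Job 2: 13
  Job 3: 19
Max job total = 19
Lower bound = max(26, 19) = 26

26


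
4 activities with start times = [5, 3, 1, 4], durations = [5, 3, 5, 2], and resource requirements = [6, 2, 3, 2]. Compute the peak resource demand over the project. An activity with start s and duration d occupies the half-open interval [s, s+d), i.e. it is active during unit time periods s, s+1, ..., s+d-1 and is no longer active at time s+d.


Each activity i is active on [start_i, start_i + duration_i).
Compute total resource usage per time slot:
  t=0: active resources = [], total = 0
  t=1: active resources = [3], total = 3
  t=2: active resources = [3], total = 3
  t=3: active resources = [2, 3], total = 5
  t=4: active resources = [2, 3, 2], total = 7
  t=5: active resources = [6, 2, 3, 2], total = 13
  t=6: active resources = [6], total = 6
  t=7: active resources = [6], total = 6
  t=8: active resources = [6], total = 6
  t=9: active resources = [6], total = 6
Peak resource demand = 13

13


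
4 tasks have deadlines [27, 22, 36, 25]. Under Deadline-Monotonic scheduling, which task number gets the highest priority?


Sort tasks by relative deadline (ascending):
  Task 2: deadline = 22
  Task 4: deadline = 25
  Task 1: deadline = 27
  Task 3: deadline = 36
Priority order (highest first): [2, 4, 1, 3]
Highest priority task = 2

2


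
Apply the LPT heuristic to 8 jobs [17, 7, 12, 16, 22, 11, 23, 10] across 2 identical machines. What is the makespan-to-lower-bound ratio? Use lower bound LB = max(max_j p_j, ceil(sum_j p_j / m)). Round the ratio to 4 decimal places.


LPT order: [23, 22, 17, 16, 12, 11, 10, 7]
Machine loads after assignment: [58, 60]
LPT makespan = 60
Lower bound = max(max_job, ceil(total/2)) = max(23, 59) = 59
Ratio = 60 / 59 = 1.0169

1.0169


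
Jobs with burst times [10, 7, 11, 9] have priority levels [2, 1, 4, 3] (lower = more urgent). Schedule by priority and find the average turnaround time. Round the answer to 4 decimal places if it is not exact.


Sort by priority (ascending = highest first):
Order: [(1, 7), (2, 10), (3, 9), (4, 11)]
Completion times:
  Priority 1, burst=7, C=7
  Priority 2, burst=10, C=17
  Priority 3, burst=9, C=26
  Priority 4, burst=11, C=37
Average turnaround = 87/4 = 21.75

21.75


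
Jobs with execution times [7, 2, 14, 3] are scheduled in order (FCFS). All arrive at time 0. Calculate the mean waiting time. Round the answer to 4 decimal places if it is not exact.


FCFS order (as given): [7, 2, 14, 3]
Waiting times:
  Job 1: wait = 0
  Job 2: wait = 7
  Job 3: wait = 9
  Job 4: wait = 23
Sum of waiting times = 39
Average waiting time = 39/4 = 9.75

9.75


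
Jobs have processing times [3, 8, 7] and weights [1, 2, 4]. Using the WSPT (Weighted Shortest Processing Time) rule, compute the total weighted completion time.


Compute p/w ratios and sort ascending (WSPT): [(7, 4), (3, 1), (8, 2)]
Compute weighted completion times:
  Job (p=7,w=4): C=7, w*C=4*7=28
  Job (p=3,w=1): C=10, w*C=1*10=10
  Job (p=8,w=2): C=18, w*C=2*18=36
Total weighted completion time = 74

74


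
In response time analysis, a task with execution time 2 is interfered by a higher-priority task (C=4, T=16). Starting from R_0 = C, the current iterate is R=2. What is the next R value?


R_next = C + ceil(R_prev / T_hp) * C_hp
ceil(2 / 16) = ceil(0.125) = 1
Interference = 1 * 4 = 4
R_next = 2 + 4 = 6

6


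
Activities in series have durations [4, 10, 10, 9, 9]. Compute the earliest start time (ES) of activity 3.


Activity 3 starts after activities 1 through 2 complete.
Predecessor durations: [4, 10]
ES = 4 + 10 = 14

14


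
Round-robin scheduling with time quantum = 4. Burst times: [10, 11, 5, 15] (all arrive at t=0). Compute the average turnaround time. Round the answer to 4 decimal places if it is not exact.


Time quantum = 4
Execution trace:
  J1 runs 4 units, time = 4
  J2 runs 4 units, time = 8
  J3 runs 4 units, time = 12
  J4 runs 4 units, time = 16
  J1 runs 4 units, time = 20
  J2 runs 4 units, time = 24
  J3 runs 1 units, time = 25
  J4 runs 4 units, time = 29
  J1 runs 2 units, time = 31
  J2 runs 3 units, time = 34
  J4 runs 4 units, time = 38
  J4 runs 3 units, time = 41
Finish times: [31, 34, 25, 41]
Average turnaround = 131/4 = 32.75

32.75


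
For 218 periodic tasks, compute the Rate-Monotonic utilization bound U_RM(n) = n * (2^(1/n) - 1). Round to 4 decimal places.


Compute 2^(1/218) = 1.0031846344
Subtract 1: 1.0031846344 - 1 = 0.0031846344
Multiply by n: 218 * 0.0031846344 = 0.6942502992
Round to 4 dp: 0.6943

0.6943


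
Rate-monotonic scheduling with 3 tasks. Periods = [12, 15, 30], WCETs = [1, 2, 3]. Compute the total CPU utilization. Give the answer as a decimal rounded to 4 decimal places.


Compute individual utilizations (exact fractions):
  Task 1: C/T = 1/12 (approx. 0.0833)
  Task 2: C/T = 2/15 (approx. 0.1333)
  Task 3: C/T = 3/30 = 1/10 (approx. 0.1)
Total utilization U = 1/12 + 2/15 + 1/10 = 19/60
Rounded to 4 decimal places: U = 0.3167
RM (Liu & Layland) bound for 3 tasks = 0.779763; compare with U = 19/60 (approx. 0.316667)
U <= bound, so schedulable by RM sufficient condition.

0.3167


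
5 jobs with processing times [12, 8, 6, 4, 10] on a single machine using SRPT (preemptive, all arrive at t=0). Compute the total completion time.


Since all jobs arrive at t=0, SRPT equals SPT ordering.
SPT order: [4, 6, 8, 10, 12]
Completion times:
  Job 1: p=4, C=4
  Job 2: p=6, C=10
  Job 3: p=8, C=18
  Job 4: p=10, C=28
  Job 5: p=12, C=40
Total completion time = 4 + 10 + 18 + 28 + 40 = 100

100


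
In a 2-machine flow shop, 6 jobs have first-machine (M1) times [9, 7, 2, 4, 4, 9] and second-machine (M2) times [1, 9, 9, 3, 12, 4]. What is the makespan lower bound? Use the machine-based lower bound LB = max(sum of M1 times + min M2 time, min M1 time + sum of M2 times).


LB1 = sum(M1 times) + min(M2 times) = 35 + 1 = 36
LB2 = min(M1 times) + sum(M2 times) = 2 + 38 = 40
Lower bound = max(LB1, LB2) = max(36, 40) = 40

40


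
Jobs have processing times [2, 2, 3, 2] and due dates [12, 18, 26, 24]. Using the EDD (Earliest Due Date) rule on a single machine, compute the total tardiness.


Sort by due date (EDD order): [(2, 12), (2, 18), (2, 24), (3, 26)]
Compute completion times and tardiness:
  Job 1: p=2, d=12, C=2, tardiness=max(0,2-12)=0
  Job 2: p=2, d=18, C=4, tardiness=max(0,4-18)=0
  Job 3: p=2, d=24, C=6, tardiness=max(0,6-24)=0
  Job 4: p=3, d=26, C=9, tardiness=max(0,9-26)=0
Total tardiness = 0

0


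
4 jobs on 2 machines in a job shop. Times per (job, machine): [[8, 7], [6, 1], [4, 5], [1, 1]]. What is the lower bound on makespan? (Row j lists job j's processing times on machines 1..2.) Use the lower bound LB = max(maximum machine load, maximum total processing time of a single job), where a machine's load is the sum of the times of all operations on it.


Machine loads:
  Machine 1: 8 + 6 + 4 + 1 = 19
  Machine 2: 7 + 1 + 5 + 1 = 14
Max machine load = 19
Job totals:
  Job 1: 15
  Job 2: 7
  Job 3: 9
  Job 4: 2
Max job total = 15
Lower bound = max(19, 15) = 19

19


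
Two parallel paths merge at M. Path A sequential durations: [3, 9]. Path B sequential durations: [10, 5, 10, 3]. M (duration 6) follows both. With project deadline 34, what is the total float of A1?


Forward pass: ES(A1) = sum of predecessors on chain A = 0
EF = ES + duration = 0 + 3 = 3
Backward pass: LF(M) = deadline = 34; LS(M) = 34 - 6 = 28
LF(A1) = LS(M) - sum(successors on chain A) = 28 - 9 = 19
LS = LF - duration = 19 - 3 = 16
Total float = LS - ES = 16 - 0 = 16

16


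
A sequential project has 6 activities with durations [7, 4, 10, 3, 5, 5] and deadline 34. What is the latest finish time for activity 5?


LF(activity 5) = deadline - sum of successor durations
Successors: activities 6 through 6 with durations [5]
Sum of successor durations = 5
LF = 34 - 5 = 29

29


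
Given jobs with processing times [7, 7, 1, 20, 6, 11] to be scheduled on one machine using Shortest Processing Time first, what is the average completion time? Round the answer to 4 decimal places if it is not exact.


Sort jobs by processing time (SPT order): [1, 6, 7, 7, 11, 20]
Compute completion times sequentially:
  Job 1: processing = 1, completes at 1
  Job 2: processing = 6, completes at 7
  Job 3: processing = 7, completes at 14
  Job 4: processing = 7, completes at 21
  Job 5: processing = 11, completes at 32
  Job 6: processing = 20, completes at 52
Sum of completion times = 127
Average completion time = 127/6 = 21.1667

21.1667


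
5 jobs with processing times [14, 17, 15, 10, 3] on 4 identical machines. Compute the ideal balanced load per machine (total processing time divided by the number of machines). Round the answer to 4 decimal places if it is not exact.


Total processing time = 14 + 17 + 15 + 10 + 3 = 59
Number of machines = 4
Ideal balanced load = 59 / 4 = 14.75

14.75


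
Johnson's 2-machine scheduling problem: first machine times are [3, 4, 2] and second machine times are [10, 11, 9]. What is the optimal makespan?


Apply Johnson's rule:
  Group 1 (a <= b): [(3, 2, 9), (1, 3, 10), (2, 4, 11)]
  Group 2 (a > b): []
Optimal job order: [3, 1, 2]
Schedule:
  Job 3: M1 done at 2, M2 done at 11
  Job 1: M1 done at 5, M2 done at 21
  Job 2: M1 done at 9, M2 done at 32
Makespan = 32

32


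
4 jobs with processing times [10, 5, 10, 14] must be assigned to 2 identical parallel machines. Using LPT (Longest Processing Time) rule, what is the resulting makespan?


Sort jobs in decreasing order (LPT): [14, 10, 10, 5]
Assign each job to the least loaded machine:
  Machine 1: jobs [14, 5], load = 19
  Machine 2: jobs [10, 10], load = 20
Makespan = max load = 20

20


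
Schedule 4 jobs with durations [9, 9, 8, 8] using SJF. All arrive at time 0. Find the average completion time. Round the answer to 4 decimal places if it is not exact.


SJF order (ascending): [8, 8, 9, 9]
Completion times:
  Job 1: burst=8, C=8
  Job 2: burst=8, C=16
  Job 3: burst=9, C=25
  Job 4: burst=9, C=34
Average completion = 83/4 = 20.75

20.75


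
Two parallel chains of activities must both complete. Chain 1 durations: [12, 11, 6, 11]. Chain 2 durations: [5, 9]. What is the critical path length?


Path A total = 12 + 11 + 6 + 11 = 40
Path B total = 5 + 9 = 14
Critical path = longest path = max(40, 14) = 40

40


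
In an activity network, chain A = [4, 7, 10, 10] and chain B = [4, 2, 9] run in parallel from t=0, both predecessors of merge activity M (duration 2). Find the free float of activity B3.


ES(B3) = sum of predecessors on chain B = 6
EF(B3) = ES + duration = 6 + 9 = 15
Successor of B3 is M. ES(M) = max(sum(A), sum(B)) = max(31, 15) = 31
Free float = ES(successor) - EF(current) = 31 - 15 = 16

16


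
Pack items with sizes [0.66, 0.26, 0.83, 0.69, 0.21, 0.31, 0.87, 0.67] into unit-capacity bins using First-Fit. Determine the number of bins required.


Place items sequentially using First-Fit:
  Item 0.66 -> new Bin 1
  Item 0.26 -> Bin 1 (now 0.92)
  Item 0.83 -> new Bin 2
  Item 0.69 -> new Bin 3
  Item 0.21 -> Bin 3 (now 0.9)
  Item 0.31 -> new Bin 4
  Item 0.87 -> new Bin 5
  Item 0.67 -> Bin 4 (now 0.98)
Total bins used = 5

5


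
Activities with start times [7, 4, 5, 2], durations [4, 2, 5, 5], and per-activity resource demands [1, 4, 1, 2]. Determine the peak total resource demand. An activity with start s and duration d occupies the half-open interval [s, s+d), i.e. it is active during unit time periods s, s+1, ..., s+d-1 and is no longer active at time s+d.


Each activity i is active on [start_i, start_i + duration_i).
Compute total resource usage per time slot:
  t=0: active resources = [], total = 0
  t=1: active resources = [], total = 0
  t=2: active resources = [2], total = 2
  t=3: active resources = [2], total = 2
  t=4: active resources = [4, 2], total = 6
  t=5: active resources = [4, 1, 2], total = 7
  t=6: active resources = [1, 2], total = 3
  t=7: active resources = [1, 1], total = 2
  t=8: active resources = [1, 1], total = 2
  t=9: active resources = [1, 1], total = 2
  t=10: active resources = [1], total = 1
Peak resource demand = 7

7


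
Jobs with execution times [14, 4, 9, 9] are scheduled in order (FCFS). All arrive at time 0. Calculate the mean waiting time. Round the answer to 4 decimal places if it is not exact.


FCFS order (as given): [14, 4, 9, 9]
Waiting times:
  Job 1: wait = 0
  Job 2: wait = 14
  Job 3: wait = 18
  Job 4: wait = 27
Sum of waiting times = 59
Average waiting time = 59/4 = 14.75

14.75


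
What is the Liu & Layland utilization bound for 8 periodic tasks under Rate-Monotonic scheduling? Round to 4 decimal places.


Compute 2^(1/8) = 1.0905077327
Subtract 1: 1.0905077327 - 1 = 0.0905077327
Multiply by n: 8 * 0.0905077327 = 0.7240618616
Round to 4 dp: 0.7241

0.7241


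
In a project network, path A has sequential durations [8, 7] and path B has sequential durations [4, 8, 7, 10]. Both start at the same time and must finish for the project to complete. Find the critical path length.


Path A total = 8 + 7 = 15
Path B total = 4 + 8 + 7 + 10 = 29
Critical path = longest path = max(15, 29) = 29

29
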